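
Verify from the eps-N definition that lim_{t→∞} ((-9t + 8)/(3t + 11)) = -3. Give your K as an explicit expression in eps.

Suppose eps > 0. We seek K > 0 such that t > K implies |(-9t + 8)/(3t + 11) + 3| < eps.
(-9t + 8)/(3t + 11) + 3 = (3(-9t + 8) − (-9)(3t + 11)) / (3(3t + 11)) = 123/(3(3t + 11)).
For t > 0 we have 3t + 11 > 3t, so |(-9t + 8)/(3t + 11) + 3| = 123/(3(3t + 11)) < 123/(3·3t) = (41/3)/t.
Thus |(-9t + 8)/(3t + 11) + 3| < eps whenever t > (41/3)/eps.
Take K = (41/3)/eps. If t > K then |(-9t + 8)/(3t + 11) + 3| < (41/3)/t < eps.

K = (41/3)/eps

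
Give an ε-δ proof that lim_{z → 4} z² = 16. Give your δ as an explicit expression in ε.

Fix ε > 0. We seek δ > 0 with 0 < |z − 4| < δ ⇒ |z² − 16| < ε.
Factor: z² − 16 = (z − 4)(z + 4), so |z² − 16| = |z − 4|·|z + 4|.
Restrict δ ≤ 1. Then |z − 4| < 1 gives |z| < 5, so by the triangle inequality |z + 4| ≤ 5 + 4 = 9.
Hence |z² − 16| ≤ 9|z − 4|, which is < ε once |z − 4| < ε/9.
Take δ = min(1, ε/9). If 0 < |z − 4| < δ then both bounds hold and |z² − 16| ≤ 9|z − 4| < 9·(ε/9) = ε.

δ = min(1, ε/9)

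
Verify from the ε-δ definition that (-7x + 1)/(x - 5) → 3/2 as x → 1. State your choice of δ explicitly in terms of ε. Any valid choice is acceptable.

δ = min(2, (4/17)ε)

Let ε > 0 be given. We want δ > 0 with 0 < |x − 1| < δ ⇒ |(-7x + 1)/(x - 5) − (3/2)| < ε.
Combining over a common denominator, (-7x + 1)/(x - 5) − (3/2) = [(-7x + 1)·(-4) − (-6)·(x - 5)] / [(-4)·(x - 5)] = 34(x − 1) / ((-4)(x - 5)).
So |(-7x + 1)/(x - 5) − (3/2)| = 34|x − 1| / (4·|x − 5|).
Restrict δ ≤ 2. Then |x − 1| < 2 gives |x − 5| = |(x − 1) + (-4)| ≥ 4 − 2 = 2.
Hence |(-7x + 1)/(x - 5) − (3/2)| < 34|x − 1|/(4·2) = (17/4)|x − 1|, which is < ε once |x − 1| < (4/17)ε.
Take δ = min(2, (4/17)ε). Then 0 < |x − 1| < δ forces both bounds, so |(-7x + 1)/(x - 5) − (3/2)| < ε.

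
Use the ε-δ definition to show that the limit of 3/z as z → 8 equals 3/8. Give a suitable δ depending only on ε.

Let ε > 0 be given. We seek δ > 0 such that 0 < |z − 8| < δ implies |3/z − (3/8)| < ε.
|3/z − (3/8)| = 3·|8 − z|/(8·|z|) = 3|z − 8|/(8|z|).
Require δ ≤ 4 so that |z| > 8 − 4 = 4, hence 8|z| > 32.
Then |3/z − (3/8)| < 3|z − 8|/32, which is < ε when |z − 8| < (32/3)ε.
Take δ = min(4, (32/3)ε). Then 0 < |z − 8| < δ gives both |z − 8| < 4 and |z − 8| < (32/3)ε, so |3/z − (3/8)| < ε.

δ = min(4, (32/3)ε)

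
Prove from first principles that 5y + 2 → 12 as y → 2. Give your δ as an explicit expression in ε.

Let ε > 0. We need δ > 0 so that 0 < |y − 2| < δ implies |(5y + 2) − 12| < ε.
Since (5y + 2) − 12 = 5(y − 2), we have |(5y + 2) − 12| = 5|y − 2|.
So 5|y − 2| < ε exactly when |y − 2| < ε/5.
Take δ = ε/5. If 0 < |y − 2| < δ then |(5y + 2) − 12| = 5|y − 2| < 5·(ε/5) = ε.

δ = ε/5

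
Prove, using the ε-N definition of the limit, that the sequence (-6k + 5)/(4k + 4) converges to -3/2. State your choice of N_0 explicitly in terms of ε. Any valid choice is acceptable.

N_0 = (11/4)/ε

Suppose ε > 0. For k ≥ 1, |(-6k + 5)/(4k + 4) + 3/2| = |44|/(4(4k + 4)) = 44/(4(4k + 4)).
Since 4k + 4 ≥ 4k for k ≥ 1, this is ≤ 44/(4·4k) = (11/4)/k.
So |(-6k + 5)/(4k + 4) + 3/2| < ε whenever k > (11/4)/ε.
Take N_0 = (11/4)/ε. If k > N_0 then |(-6k + 5)/(4k + 4) + 3/2| ≤ (11/4)/k < ε.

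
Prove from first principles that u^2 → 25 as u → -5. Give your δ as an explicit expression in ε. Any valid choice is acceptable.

δ = min(1, ε/11)

Suppose ε > 0. We seek δ > 0 with 0 < |u + 5| < δ ⇒ |u^2 − 25| < ε.
Factor: u^2 − 25 = (u + 5)(u - 5), so |u^2 − 25| = |u + 5|·|u - 5|.
Impose δ ≤ 1 so that |u| < 6; then |u - 5| ≤ 11.
Hence |u^2 − 25| ≤ 11|u + 5|, which is < ε once |u + 5| < ε/11.
Take δ = min(1, ε/11). If 0 < |u + 5| < δ then both bounds hold and |u^2 − 25| ≤ 11|u + 5| < 11·(ε/11) = ε.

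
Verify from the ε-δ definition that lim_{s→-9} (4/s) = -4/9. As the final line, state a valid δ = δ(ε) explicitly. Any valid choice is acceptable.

Let ε > 0. We seek δ > 0 such that 0 < |s + 9| < δ implies |4/s + 4/9| < ε.
|4/s + 4/9| = 4·|-9 − s|/(9·|s|) = 4|s + 9|/(9|s|).
Require δ ≤ 9/2 so that |s| > 9 − 9/2 = 9/2, hence 9|s| > 81/2.
Then |4/s + 4/9| < 4|s + 9|/(81/2), which is < ε when |s + 9| < (81/8)ε.
Take δ = min(9/2, (81/8)ε). Then 0 < |s + 9| < δ gives both |s + 9| < 9/2 and |s + 9| < (81/8)ε, so |4/s + 4/9| < ε.

δ = min(9/2, (81/8)ε)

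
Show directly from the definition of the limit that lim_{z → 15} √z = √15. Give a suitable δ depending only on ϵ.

δ = min(15, √15·ϵ)

Suppose ϵ > 0. We want δ > 0 such that 0 < |z − 15| < δ implies |√z − √15| < ϵ.
Rationalise: √z − √15 = (z − 15)/(√z + √15), so |√z − √15| = |z − 15|/(√z + √15).
Restrict δ ≤ 15 so that |z − 15| < 15 forces z > 0, and then √z + √15 > √15.
Hence |√z − √15| < |z − 15|/√15, which is < ϵ once |z − 15| < √15·ϵ.
Take δ = min(15, √15·ϵ). If 0 < |z − 15| < δ then z > 0 and |√z − √15| < |z − 15|/√15 < ϵ.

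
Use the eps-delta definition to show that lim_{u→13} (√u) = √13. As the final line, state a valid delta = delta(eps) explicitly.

delta = min(13, √13·eps)

Let eps > 0 be given. We want delta > 0 such that 0 < |u − 13| < delta implies |√u − √13| < eps.
Multiplying by the conjugate, |√u − √13| = |u − 13|/(√u + √13).
Restrict delta ≤ 13 so that |u − 13| < 13 forces u > 0, and then √u + √13 > √13.
Hence |√u − √13| < |u − 13|/√13, which is < eps once |u − 13| < √13·eps.
Take delta = min(13, √13·eps). If 0 < |u − 13| < delta then u > 0 and |√u − √13| < |u − 13|/√13 < eps.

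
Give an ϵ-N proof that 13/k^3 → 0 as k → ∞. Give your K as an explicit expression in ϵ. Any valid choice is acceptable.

Suppose ϵ > 0. For k ≥ 1, |13/k^3 − 0| = 13/k^3.
13/k^3 < ϵ ⇔ k^3 > 13/ϵ ⇔ k > (13/ϵ)^{1/3}.
Take K = (13/ϵ)^{1/3}. Then k > K implies 13/k^3 < ϵ.

K = (13/ϵ)^{1/3}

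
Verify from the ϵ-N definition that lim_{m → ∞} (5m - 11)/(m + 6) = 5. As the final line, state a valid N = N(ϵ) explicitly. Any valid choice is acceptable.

Suppose ϵ > 0. For m ≥ 1, |(5m - 11)/(m + 6) − 5| = |-41|/((m + 6)) = 41/((m + 6)).
Since m + 6 ≥ m for m ≥ 1, this is ≤ 41/(m) = 41/m.
So |(5m - 11)/(m + 6) − 5| < ϵ whenever m > 41/ϵ.
Take N = 41/ϵ. If m > N then |(5m - 11)/(m + 6) − 5| ≤ 41/m < ϵ.

N = 41/ϵ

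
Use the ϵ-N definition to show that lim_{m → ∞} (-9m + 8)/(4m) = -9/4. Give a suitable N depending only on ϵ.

Let ϵ > 0 be given. For m ≥ 1, |(-9m + 8)/(4m) + 9/4| = |32|/(4(4m)) = 32/(4(4m)).
Since 4m ≥ 4m for m ≥ 1, this is ≤ 32/(4·4m) = 2/m.
So |(-9m + 8)/(4m) + 9/4| < ϵ whenever m > 2/ϵ.
Take N = 2/ϵ. If m > N then |(-9m + 8)/(4m) + 9/4| ≤ 2/m < ϵ.

N = 2/ϵ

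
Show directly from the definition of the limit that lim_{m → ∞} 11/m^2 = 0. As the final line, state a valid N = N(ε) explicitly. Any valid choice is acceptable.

N = (11/ε)^{1/2}

Let ε > 0 be given. For m ≥ 1, |11/m^2 − 0| = 11/m^2.
11/m^2 < ε ⇔ m^2 > 11/ε ⇔ m > (11/ε)^{1/2}.
Take N = (11/ε)^{1/2}. Then m > N implies 11/m^2 < ε.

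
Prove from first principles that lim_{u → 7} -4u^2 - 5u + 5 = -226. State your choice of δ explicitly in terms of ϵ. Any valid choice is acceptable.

Suppose ϵ > 0. We want δ > 0 such that 0 < |u − 7| < δ implies |(-4u^2 - 5u + 5) + 226| < ϵ.
(-4u^2 - 5u + 5) + 226 = -4u^2 - 5u + 231 = (u − 7)(-4u - 33).
So |(-4u^2 - 5u + 5) + 226| = |u − 7|·|-4u - 33|.
Require δ ≤ 2. Then |u − 7| < 2 gives |u| < 9, and by the triangle inequality |-4u - 33| ≤ 4·9 + 33 = 69.
Hence |(-4u^2 - 5u + 5) + 226| ≤ 69|u − 7| < ϵ provided |u − 7| < ϵ/69.
Take δ = min(2, ϵ/69). Then 0 < |u − 7| < δ gives both |u − 7| < 2 and |u − 7| < ϵ/69, so |(-4u^2 - 5u + 5) + 226| < ϵ.

δ = min(2, ϵ/69)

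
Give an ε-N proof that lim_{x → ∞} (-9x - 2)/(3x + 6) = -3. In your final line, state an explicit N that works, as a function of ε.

Let ε > 0. We seek N > 0 such that x > N implies |(-9x - 2)/(3x + 6) + 3| < ε.
(-9x - 2)/(3x + 6) + 3 = (3(-9x - 2) − (-9)(3x + 6)) / (3(3x + 6)) = 48/(3(3x + 6)).
For x > 0 we have 3x + 6 > 3x, so |(-9x - 2)/(3x + 6) + 3| = 48/(3(3x + 6)) < 48/(3·3x) = (16/3)/x.
Thus |(-9x - 2)/(3x + 6) + 3| < ε whenever x > (16/3)/ε.
Take N = (16/3)/ε. If x > N then |(-9x - 2)/(3x + 6) + 3| < (16/3)/x < ε.

N = (16/3)/ε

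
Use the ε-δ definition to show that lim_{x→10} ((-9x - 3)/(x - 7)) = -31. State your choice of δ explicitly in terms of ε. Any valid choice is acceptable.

δ = min(3/2, (3/44)ε)

Let ε > 0. We want δ > 0 with 0 < |x − 10| < δ ⇒ |(-9x - 3)/(x - 7) + 31| < ε.
Combining over a common denominator, (-9x - 3)/(x - 7) + 31 = [(-9x - 3)·3 − (-93)·(x - 7)] / [3·(x - 7)] = 66(x − 10) / (3(x - 7)).
So |(-9x - 3)/(x - 7) + 31| = 66|x − 10| / (3·|x − 7|).
Require δ ≤ 3/2, so |x − 7| ≥ |3| − |x − 10| > 3 − 3/2 = 3/2.
Hence |(-9x - 3)/(x - 7) + 31| < 66|x − 10|/(3·(3/2)) = (44/3)|x − 10|, which is < ε once |x − 10| < (3/44)ε.
Take δ = min(3/2, (3/44)ε). Then 0 < |x − 10| < δ forces both bounds, so |(-9x - 3)/(x - 7) + 31| < ε.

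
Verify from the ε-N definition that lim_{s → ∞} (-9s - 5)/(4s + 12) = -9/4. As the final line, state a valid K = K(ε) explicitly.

K = (11/2)/ε

Let ε > 0 be given. We seek K > 0 such that s > K implies |(-9s - 5)/(4s + 12) + 9/4| < ε.
(-9s - 5)/(4s + 12) + 9/4 = (4(-9s - 5) − (-9)(4s + 12)) / (4(4s + 12)) = 88/(4(4s + 12)).
For s > 0 we have 4s + 12 > 4s, so |(-9s - 5)/(4s + 12) + 9/4| = 88/(4(4s + 12)) < 88/(4·4s) = (11/2)/s.
Thus |(-9s - 5)/(4s + 12) + 9/4| < ε whenever s > (11/2)/ε.
Take K = (11/2)/ε. If s > K then |(-9s - 5)/(4s + 12) + 9/4| < (11/2)/s < ε.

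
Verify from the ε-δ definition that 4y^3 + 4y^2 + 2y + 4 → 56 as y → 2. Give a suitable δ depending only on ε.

δ = min(1, ε/98)

Suppose ε > 0. We want δ > 0 such that 0 < |y − 2| < δ implies |(4y^3 + 4y^2 + 2y + 4) − 56| < ε.
(4y^3 + 4y^2 + 2y + 4) − 56 = 4y^3 + 4y^2 + 2y - 52 = (y − 2)(4y^2 + 12y + 26).
So |(4y^3 + 4y^2 + 2y + 4) − 56| = |y − 2|·|4y^2 + 12y + 26|.
Assume first that |y − 2| < 1, so |y| < 3. Then |4y^2 + 12y + 26| ≤ 4·3^2 + 12·3 + 26 = 98.
Hence |(4y^3 + 4y^2 + 2y + 4) − 56| ≤ 98|y − 2| < ε provided |y − 2| < ε/98.
Take δ = min(1, ε/98). Then 0 < |y − 2| < δ gives both |y − 2| < 1 and |y − 2| < ε/98, so |(4y^3 + 4y^2 + 2y + 4) − 56| < ε.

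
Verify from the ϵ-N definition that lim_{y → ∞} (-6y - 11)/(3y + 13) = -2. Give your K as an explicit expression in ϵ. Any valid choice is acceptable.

Let ϵ > 0 be given. We seek K > 0 such that y > K implies |(-6y - 11)/(3y + 13) + 2| < ϵ.
(-6y - 11)/(3y + 13) + 2 = (3(-6y - 11) − (-6)(3y + 13)) / (3(3y + 13)) = 45/(3(3y + 13)).
For y > 0 we have 3y + 13 > 3y, so |(-6y - 11)/(3y + 13) + 2| = 45/(3(3y + 13)) < 45/(3·3y) = 5/y.
Thus |(-6y - 11)/(3y + 13) + 2| < ϵ whenever y > 5/ϵ.
Take K = 5/ϵ. If y > K then |(-6y - 11)/(3y + 13) + 2| < 5/y < ϵ.

K = 5/ϵ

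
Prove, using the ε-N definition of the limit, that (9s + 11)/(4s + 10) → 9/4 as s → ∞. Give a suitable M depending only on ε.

M = (23/8)/ε

Let ε > 0. We seek M > 0 such that s > M implies |(9s + 11)/(4s + 10) − (9/4)| < ε.
(9s + 11)/(4s + 10) − (9/4) = (4(9s + 11) − 9(4s + 10)) / (4(4s + 10)) = -46/(4(4s + 10)).
For s > 0 we have 4s + 10 > 4s, so |(9s + 11)/(4s + 10) − (9/4)| = 46/(4(4s + 10)) < 46/(4·4s) = (23/8)/s.
Thus |(9s + 11)/(4s + 10) − (9/4)| < ε whenever s > (23/8)/ε.
Take M = (23/8)/ε. If s > M then |(9s + 11)/(4s + 10) − (9/4)| < (23/8)/s < ε.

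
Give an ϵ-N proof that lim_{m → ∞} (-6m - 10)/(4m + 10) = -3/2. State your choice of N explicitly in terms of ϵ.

N = (5/4)/ϵ

Fix ϵ > 0. For m ≥ 1, |(-6m - 10)/(4m + 10) + 3/2| = |20|/(4(4m + 10)) = 20/(4(4m + 10)).
Since 4m + 10 ≥ 4m for m ≥ 1, this is ≤ 20/(4·4m) = (5/4)/m.
So |(-6m - 10)/(4m + 10) + 3/2| < ϵ whenever m > (5/4)/ϵ.
Take N = (5/4)/ϵ. If m > N then |(-6m - 10)/(4m + 10) + 3/2| ≤ (5/4)/m < ϵ.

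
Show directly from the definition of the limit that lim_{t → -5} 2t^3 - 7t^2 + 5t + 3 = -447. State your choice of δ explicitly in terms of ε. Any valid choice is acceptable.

δ = min(1, ε/264)

Suppose ε > 0. We want δ > 0 such that 0 < |t + 5| < δ implies |(2t^3 - 7t^2 + 5t + 3) + 447| < ε.
(2t^3 - 7t^2 + 5t + 3) + 447 = 2t^3 - 7t^2 + 5t + 450 = (t + 5)(2t^2 - 17t + 90).
So |(2t^3 - 7t^2 + 5t + 3) + 447| = |t + 5|·|2t^2 - 17t + 90|.
Assume first that |t + 5| < 1, so |t| < 6. Then |2t^2 - 17t + 90| ≤ 2·6^2 + 17·6 + 90 = 264.
Hence |(2t^3 - 7t^2 + 5t + 3) + 447| ≤ 264|t + 5| < ε provided |t + 5| < ε/264.
Take δ = min(1, ε/264). Then 0 < |t + 5| < δ gives both |t + 5| < 1 and |t + 5| < ε/264, so |(2t^3 - 7t^2 + 5t + 3) + 447| < ε.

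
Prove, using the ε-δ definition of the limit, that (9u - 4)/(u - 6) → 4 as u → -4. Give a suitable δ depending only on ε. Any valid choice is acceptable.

Let ε > 0 be given. We want δ > 0 with 0 < |u + 4| < δ ⇒ |(9u - 4)/(u - 6) − 4| < ε.
Combining over a common denominator, (9u - 4)/(u - 6) − 4 = [(9u - 4)·(-10) − (-40)·(u - 6)] / [(-10)·(u - 6)] = -50(u + 4) / ((-10)(u - 6)).
So |(9u - 4)/(u - 6) − 4| = 50|u + 4| / (10·|u − 6|).
Require δ ≤ 5, so |u − 6| ≥ |-10| − |u + 4| > 10 − 5 = 5.
Hence |(9u - 4)/(u - 6) − 4| < 50|u + 4|/(10·5) = |u + 4|, which is < ε once |u + 4| < ε.
Take δ = min(5, ε). Then 0 < |u + 4| < δ forces both bounds, so |(9u - 4)/(u - 6) − 4| < ε.

δ = min(5, ε)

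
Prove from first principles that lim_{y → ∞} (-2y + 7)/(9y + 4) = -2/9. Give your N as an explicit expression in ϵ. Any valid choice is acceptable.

Suppose ϵ > 0. We seek N > 0 such that y > N implies |(-2y + 7)/(9y + 4) + 2/9| < ϵ.
(-2y + 7)/(9y + 4) + 2/9 = (9(-2y + 7) − (-2)(9y + 4)) / (9(9y + 4)) = 71/(9(9y + 4)).
For y > 0 we have 9y + 4 > 9y, so |(-2y + 7)/(9y + 4) + 2/9| = 71/(9(9y + 4)) < 71/(9·9y) = (71/81)/y.
Thus |(-2y + 7)/(9y + 4) + 2/9| < ϵ whenever y > (71/81)/ϵ.
Take N = (71/81)/ϵ. If y > N then |(-2y + 7)/(9y + 4) + 2/9| < (71/81)/y < ϵ.

N = (71/81)/ϵ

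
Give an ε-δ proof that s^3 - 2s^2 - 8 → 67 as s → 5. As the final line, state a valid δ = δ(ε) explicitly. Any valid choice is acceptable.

δ = min(1, ε/69)

Fix ε > 0. We want δ > 0 such that 0 < |s − 5| < δ implies |(s^3 - 2s^2 - 8) − 67| < ε.
(s^3 - 2s^2 - 8) − 67 = s^3 - 2s^2 - 75 = (s − 5)(s^2 + 3s + 15).
So |(s^3 - 2s^2 - 8) − 67| = |s − 5|·|s^2 + 3s + 15|.
Require δ ≤ 1. Then |s − 5| < 1 gives |s| < 6, and by the triangle inequality |s^2 + 3s + 15| ≤ 6^2 + 3·6 + 15 = 69.
Hence |(s^3 - 2s^2 - 8) − 67| ≤ 69|s − 5| < ε provided |s − 5| < ε/69.
Take δ = min(1, ε/69). Then 0 < |s − 5| < δ gives both |s − 5| < 1 and |s − 5| < ε/69, so |(s^3 - 2s^2 - 8) − 67| < ε.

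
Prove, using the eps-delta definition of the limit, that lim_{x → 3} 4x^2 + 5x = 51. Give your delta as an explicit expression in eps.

delta = min(1, eps/33)

Let eps > 0. We want delta > 0 such that 0 < |x − 3| < delta implies |(4x^2 + 5x) − 51| < eps.
(4x^2 + 5x) − 51 = 4x^2 + 5x - 51 = (x − 3)(4x + 17).
So |(4x^2 + 5x) − 51| = |x − 3|·|4x + 17|.
Require delta ≤ 1. Then |x − 3| < 1 gives |x| < 4, and by the triangle inequality |4x + 17| ≤ 4·4 + 17 = 33.
Hence |(4x^2 + 5x) − 51| ≤ 33|x − 3| < eps provided |x − 3| < eps/33.
Choosing delta = min(1, eps/33) ensures both conditions, hence |(4x^2 + 5x) − 51| < eps.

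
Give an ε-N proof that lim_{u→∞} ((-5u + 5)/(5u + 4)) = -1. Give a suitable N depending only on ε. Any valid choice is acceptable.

N = (9/5)/ε

Let ε > 0. We seek N > 0 such that u > N implies |(-5u + 5)/(5u + 4) + 1| < ε.
(-5u + 5)/(5u + 4) + 1 = (5(-5u + 5) − (-5)(5u + 4)) / (5(5u + 4)) = 45/(5(5u + 4)).
For u > 0 we have 5u + 4 > 5u, so |(-5u + 5)/(5u + 4) + 1| = 45/(5(5u + 4)) < 45/(5·5u) = (9/5)/u.
Thus |(-5u + 5)/(5u + 4) + 1| < ε whenever u > (9/5)/ε.
Take N = (9/5)/ε. If u > N then |(-5u + 5)/(5u + 4) + 1| < (9/5)/u < ε.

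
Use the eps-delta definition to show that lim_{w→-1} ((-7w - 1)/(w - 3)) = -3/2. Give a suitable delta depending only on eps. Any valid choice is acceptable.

Suppose eps > 0. We want delta > 0 with 0 < |w + 1| < delta ⇒ |(-7w - 1)/(w - 3) + 3/2| < eps.
Combining over a common denominator, (-7w - 1)/(w - 3) + 3/2 = [(-7w - 1)·(-4) − 6·(w - 3)] / [(-4)·(w - 3)] = 22(w + 1) / ((-4)(w - 3)).
So |(-7w - 1)/(w - 3) + 3/2| = 22|w + 1| / (4·|w − 3|).
Require delta ≤ 2, so |w − 3| ≥ |-4| − |w + 1| > 4 − 2 = 2.
Hence |(-7w - 1)/(w - 3) + 3/2| < 22|w + 1|/(4·2) = (11/4)|w + 1|, which is < eps once |w + 1| < (4/11)eps.
Take delta = min(2, (4/11)eps). Then 0 < |w + 1| < delta forces both bounds, so |(-7w - 1)/(w - 3) + 3/2| < eps.

delta = min(2, (4/11)eps)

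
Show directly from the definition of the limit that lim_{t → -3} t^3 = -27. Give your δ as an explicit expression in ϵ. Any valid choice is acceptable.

δ = min(1, ϵ/37)

Let ϵ > 0. We seek δ > 0 with 0 < |t + 3| < δ ⇒ |t^3 + 27| < ϵ.
Factor: t^3 + 27 = (t + 3)(t^2 - 3t + 9), so |t^3 + 27| = |t + 3|·|t^2 - 3t + 9|.
Impose δ ≤ 1 so that |t| < 4; then |t^2 - 3t + 9| ≤ 37.
Hence |t^3 + 27| ≤ 37|t + 3|, which is < ϵ once |t + 3| < ϵ/37.
Take δ = min(1, ϵ/37). If 0 < |t + 3| < δ then both bounds hold and |t^3 + 27| ≤ 37|t + 3| < 37·(ϵ/37) = ϵ.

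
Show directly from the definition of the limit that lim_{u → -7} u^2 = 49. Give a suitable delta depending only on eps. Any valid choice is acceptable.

delta = min(1, eps/15)

Suppose eps > 0. We seek delta > 0 with 0 < |u + 7| < delta ⇒ |u^2 − 49| < eps.
Factor: u^2 − 49 = (u + 7)(u - 7), so |u^2 − 49| = |u + 7|·|u - 7|.
Restrict delta ≤ 1. Then |u + 7| < 1 gives |u| < 8, so by the triangle inequality |u - 7| ≤ 8 + 7 = 15.
Hence |u^2 − 49| ≤ 15|u + 7|, which is < eps once |u + 7| < eps/15.
Take delta = min(1, eps/15). If 0 < |u + 7| < delta then both bounds hold and |u^2 − 49| ≤ 15|u + 7| < 15·(eps/15) = eps.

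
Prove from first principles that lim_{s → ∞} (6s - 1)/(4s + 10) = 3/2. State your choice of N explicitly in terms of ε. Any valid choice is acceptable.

N = 4/ε

Fix ε > 0. We seek N > 0 such that s > N implies |(6s - 1)/(4s + 10) − (3/2)| < ε.
(6s - 1)/(4s + 10) − (3/2) = (4(6s - 1) − 6(4s + 10)) / (4(4s + 10)) = -64/(4(4s + 10)).
For s > 0 we have 4s + 10 > 4s, so |(6s - 1)/(4s + 10) − (3/2)| = 64/(4(4s + 10)) < 64/(4·4s) = 4/s.
Thus |(6s - 1)/(4s + 10) − (3/2)| < ε whenever s > 4/ε.
Take N = 4/ε. If s > N then |(6s - 1)/(4s + 10) − (3/2)| < 4/s < ε.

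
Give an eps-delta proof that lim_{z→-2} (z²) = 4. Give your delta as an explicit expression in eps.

delta = min(2, eps/6)

Let eps > 0 be given. We seek delta > 0 with 0 < |z + 2| < delta ⇒ |z² − 4| < eps.
Factor: z² − 4 = (z + 2)(z - 2), so |z² − 4| = |z + 2|·|z - 2|.
Impose delta ≤ 2 so that |z| < 4; then |z - 2| ≤ 6.
Hence |z² − 4| ≤ 6|z + 2|, which is < eps once |z + 2| < eps/6.
Take delta = min(2, eps/6). If 0 < |z + 2| < delta then both bounds hold and |z² − 4| ≤ 6|z + 2| < 6·(eps/6) = eps.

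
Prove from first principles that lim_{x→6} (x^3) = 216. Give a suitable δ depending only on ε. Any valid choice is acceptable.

δ = min(1, ε/127)

Fix ε > 0. We seek δ > 0 with 0 < |x − 6| < δ ⇒ |x^3 − 216| < ε.
Factor: x^3 − 216 = (x − 6)(x^2 + 6x + 36), so |x^3 − 216| = |x − 6|·|x^2 + 6x + 36|.
Impose δ ≤ 1 so that |x| < 7; then |x^2 + 6x + 36| ≤ 127.
Hence |x^3 − 216| ≤ 127|x − 6|, which is < ε once |x − 6| < ε/127.
Take δ = min(1, ε/127). If 0 < |x − 6| < δ then both bounds hold and |x^3 − 216| ≤ 127|x − 6| < 127·(ε/127) = ε.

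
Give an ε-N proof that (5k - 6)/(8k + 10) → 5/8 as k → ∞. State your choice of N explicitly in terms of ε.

N = (49/32)/ε

Fix ε > 0. For k ≥ 1, |(5k - 6)/(8k + 10) − (5/8)| = |-98|/(8(8k + 10)) = 98/(8(8k + 10)).
Since 8k + 10 ≥ 8k for k ≥ 1, this is ≤ 98/(8·8k) = (49/32)/k.
So |(5k - 6)/(8k + 10) − (5/8)| < ε whenever k > (49/32)/ε.
Take N = (49/32)/ε. If k > N then |(5k - 6)/(8k + 10) − (5/8)| ≤ (49/32)/k < ε.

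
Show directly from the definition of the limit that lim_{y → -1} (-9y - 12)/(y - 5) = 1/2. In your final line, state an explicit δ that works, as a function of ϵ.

Fix ϵ > 0. We want δ > 0 with 0 < |y + 1| < δ ⇒ |(-9y - 12)/(y - 5) − (1/2)| < ϵ.
Combining over a common denominator, (-9y - 12)/(y - 5) − (1/2) = [(-9y - 12)·(-6) − (-3)·(y - 5)] / [(-6)·(y - 5)] = 57(y + 1) / ((-6)(y - 5)).
So |(-9y - 12)/(y - 5) − (1/2)| = 57|y + 1| / (6·|y − 5|).
Restrict δ ≤ 3. Then |y + 1| < 3 gives |y − 5| = |(y + 1) + (-6)| ≥ 6 − 3 = 3.
Hence |(-9y - 12)/(y - 5) − (1/2)| < 57|y + 1|/(6·3) = (19/6)|y + 1|, which is < ϵ once |y + 1| < (6/19)ϵ.
Take δ = min(3, (6/19)ϵ). Then 0 < |y + 1| < δ forces both bounds, so |(-9y - 12)/(y - 5) − (1/2)| < ϵ.

δ = min(3, (6/19)ϵ)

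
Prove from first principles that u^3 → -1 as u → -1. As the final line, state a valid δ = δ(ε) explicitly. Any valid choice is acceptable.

Fix ε > 0. We seek δ > 0 with 0 < |u + 1| < δ ⇒ |u^3 + 1| < ε.
Factor: u^3 + 1 = (u + 1)(u^2 - u + 1), so |u^3 + 1| = |u + 1|·|u^2 - u + 1|.
Restrict δ ≤ 2. Then |u + 1| < 2 gives |u| < 3, so by the triangle inequality |u^2 - u + 1| ≤ 3^2 + 3 + 1 = 13.
Hence |u^3 + 1| ≤ 13|u + 1|, which is < ε once |u + 1| < ε/13.
Take δ = min(2, ε/13). If 0 < |u + 1| < δ then both bounds hold and |u^3 + 1| ≤ 13|u + 1| < 13·(ε/13) = ε.

δ = min(2, ε/13)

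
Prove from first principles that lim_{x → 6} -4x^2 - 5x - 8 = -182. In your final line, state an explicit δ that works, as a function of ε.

Let ε > 0 be given. We want δ > 0 such that 0 < |x − 6| < δ implies |(-4x^2 - 5x - 8) + 182| < ε.
(-4x^2 - 5x - 8) + 182 = -4x^2 - 5x + 174 = (x − 6)(-4x - 29).
So |(-4x^2 - 5x - 8) + 182| = |x − 6|·|-4x - 29|.
Assume first that |x − 6| < 2, so |x| < 8. Then |-4x - 29| ≤ 4·8 + 29 = 61.
Hence |(-4x^2 - 5x - 8) + 182| ≤ 61|x − 6| < ε provided |x − 6| < ε/61.
Choosing δ = min(2, ε/61) ensures both conditions, hence |(-4x^2 - 5x - 8) + 182| < ε.

δ = min(2, ε/61)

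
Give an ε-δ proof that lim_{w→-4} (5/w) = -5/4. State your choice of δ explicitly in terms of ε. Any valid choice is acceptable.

δ = min(2, (8/5)ε)

Suppose ε > 0. We seek δ > 0 such that 0 < |w + 4| < δ implies |5/w + 5/4| < ε.
|5/w + 5/4| = 5·|-4 − w|/(4·|w|) = 5|w + 4|/(4|w|).
Restrict δ ≤ 2. Then |w + 4| < 2 gives |w| > 2, so 4|w| > 8.
Then |5/w + 5/4| < 5|w + 4|/8, which is < ε when |w + 4| < (8/5)ε.
Take δ = min(2, (8/5)ε). Then 0 < |w + 4| < δ gives both |w + 4| < 2 and |w + 4| < (8/5)ε, so |5/w + 5/4| < ε.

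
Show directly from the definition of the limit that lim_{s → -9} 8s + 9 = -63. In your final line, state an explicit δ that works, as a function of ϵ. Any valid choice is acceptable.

Let ϵ > 0 be given. We need δ > 0 so that 0 < |s + 9| < δ implies |(8s + 9) + 63| < ϵ.
Since (8s + 9) + 63 = 8(s + 9), we have |(8s + 9) + 63| = 8|s + 9|.
So 8|s + 9| < ϵ exactly when |s + 9| < ϵ/8.
Take δ = ϵ/8. If 0 < |s + 9| < δ then |(8s + 9) + 63| = 8|s + 9| < 8·(ϵ/8) = ϵ.

δ = ϵ/8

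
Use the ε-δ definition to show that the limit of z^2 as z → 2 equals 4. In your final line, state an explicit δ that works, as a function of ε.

Let ε > 0 be given. We seek δ > 0 with 0 < |z − 2| < δ ⇒ |z^2 − 4| < ε.
Factor: z^2 − 4 = (z − 2)(z + 2), so |z^2 − 4| = |z − 2|·|z + 2|.
Restrict δ ≤ 1. Then |z − 2| < 1 gives |z| < 3, so by the triangle inequality |z + 2| ≤ 3 + 2 = 5.
Hence |z^2 − 4| ≤ 5|z − 2|, which is < ε once |z − 2| < ε/5.
Take δ = min(1, ε/5). If 0 < |z − 2| < δ then both bounds hold and |z^2 − 4| ≤ 5|z − 2| < 5·(ε/5) = ε.

δ = min(1, ε/5)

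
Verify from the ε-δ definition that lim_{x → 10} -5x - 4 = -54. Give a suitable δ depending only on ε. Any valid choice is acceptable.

δ = ε/5

Fix ε > 0. We need δ > 0 so that 0 < |x − 10| < δ implies |(-5x - 4) + 54| < ε.
Since (-5x - 4) + 54 = -5(x − 10), we have |(-5x - 4) + 54| = 5|x − 10|.
So 5|x − 10| < ε exactly when |x − 10| < ε/5.
Choosing δ = ε/5 gives |(-5x - 4) + 54| = 5|x − 10| < ε whenever |x − 10| < δ.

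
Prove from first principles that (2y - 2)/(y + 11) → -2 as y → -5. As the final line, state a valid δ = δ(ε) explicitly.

δ = min(3, (3/4)ε)

Fix ε > 0. We want δ > 0 with 0 < |y + 5| < δ ⇒ |(2y - 2)/(y + 11) + 2| < ε.
Combining over a common denominator, (2y - 2)/(y + 11) + 2 = [(2y - 2)·6 − (-12)·(y + 11)] / [6·(y + 11)] = 24(y + 5) / (6(y + 11)).
So |(2y - 2)/(y + 11) + 2| = 24|y + 5| / (6·|y + 11|).
Require δ ≤ 3, so |y + 11| ≥ |6| − |y + 5| > 6 − 3 = 3.
Hence |(2y - 2)/(y + 11) + 2| < 24|y + 5|/(6·3) = (4/3)|y + 5|, which is < ε once |y + 5| < (3/4)ε.
Take δ = min(3, (3/4)ε). Then 0 < |y + 5| < δ forces both bounds, so |(2y - 2)/(y + 11) + 2| < ε.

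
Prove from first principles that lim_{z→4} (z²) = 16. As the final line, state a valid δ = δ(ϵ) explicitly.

Let ϵ > 0 be given. We seek δ > 0 with 0 < |z − 4| < δ ⇒ |z² − 16| < ϵ.
Factor: z² − 16 = (z − 4)(z + 4), so |z² − 16| = |z − 4|·|z + 4|.
Impose δ ≤ 1 so that |z| < 5; then |z + 4| ≤ 9.
Hence |z² − 16| ≤ 9|z − 4|, which is < ϵ once |z − 4| < ϵ/9.
Take δ = min(1, ϵ/9). If 0 < |z − 4| < δ then both bounds hold and |z² − 16| ≤ 9|z − 4| < 9·(ϵ/9) = ϵ.

δ = min(1, ϵ/9)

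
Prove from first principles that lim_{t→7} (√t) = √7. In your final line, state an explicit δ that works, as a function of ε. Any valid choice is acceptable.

δ = min(7, √7·ε)

Let ε > 0 be given. We want δ > 0 such that 0 < |t − 7| < δ implies |√t − √7| < ε.
Rationalise: √t − √7 = (t − 7)/(√t + √7), so |√t − √7| = |t − 7|/(√t + √7).
Restrict δ ≤ 7 so that |t − 7| < 7 forces t > 0, and then √t + √7 > √7.
Hence |√t − √7| < |t − 7|/√7, which is < ε once |t − 7| < √7·ε.
Take δ = min(7, √7·ε). If 0 < |t − 7| < δ then t > 0 and |√t − √7| < |t − 7|/√7 < ε.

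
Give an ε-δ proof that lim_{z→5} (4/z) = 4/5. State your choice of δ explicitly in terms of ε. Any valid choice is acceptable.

Fix ε > 0. We seek δ > 0 such that 0 < |z − 5| < δ implies |4/z − (4/5)| < ε.
|4/z − (4/5)| = 4·|5 − z|/(5·|z|) = 4|z − 5|/(5|z|).
Require δ ≤ 5/2 so that |z| > 5 − 5/2 = 5/2, hence 5|z| > 25/2.
Then |4/z − (4/5)| < 4|z − 5|/(25/2), which is < ε when |z − 5| < (25/8)ε.
Take δ = min(5/2, (25/8)ε). Then 0 < |z − 5| < δ gives both |z − 5| < 5/2 and |z − 5| < (25/8)ε, so |4/z − (4/5)| < ε.

δ = min(5/2, (25/8)ε)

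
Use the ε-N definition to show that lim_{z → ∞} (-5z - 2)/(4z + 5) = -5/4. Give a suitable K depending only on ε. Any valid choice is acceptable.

K = (17/16)/ε

Let ε > 0. We seek K > 0 such that z > K implies |(-5z - 2)/(4z + 5) + 5/4| < ε.
(-5z - 2)/(4z + 5) + 5/4 = (4(-5z - 2) − (-5)(4z + 5)) / (4(4z + 5)) = 17/(4(4z + 5)).
For z > 0 we have 4z + 5 > 4z, so |(-5z - 2)/(4z + 5) + 5/4| = 17/(4(4z + 5)) < 17/(4·4z) = (17/16)/z.
Thus |(-5z - 2)/(4z + 5) + 5/4| < ε whenever z > (17/16)/ε.
Take K = (17/16)/ε. If z > K then |(-5z - 2)/(4z + 5) + 5/4| < (17/16)/z < ε.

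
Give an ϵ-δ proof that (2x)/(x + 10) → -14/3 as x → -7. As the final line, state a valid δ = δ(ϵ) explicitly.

Let ϵ > 0 be given. We want δ > 0 with 0 < |x + 7| < δ ⇒ |(2x)/(x + 10) + 14/3| < ϵ.
Combining over a common denominator, (2x)/(x + 10) + 14/3 = [(2x)·3 − (-14)·(x + 10)] / [3·(x + 10)] = 20(x + 7) / (3(x + 10)).
So |(2x)/(x + 10) + 14/3| = 20|x + 7| / (3·|x + 10|).
Restrict δ ≤ 3/2. Then |x + 7| < 3/2 gives |x + 10| = |(x + 7) + 3| ≥ 3 − 3/2 = 3/2.
Hence |(2x)/(x + 10) + 14/3| < 20|x + 7|/(3·(3/2)) = (40/9)|x + 7|, which is < ϵ once |x + 7| < (9/40)ϵ.
Take δ = min(3/2, (9/40)ϵ). Then 0 < |x + 7| < δ forces both bounds, so |(2x)/(x + 10) + 14/3| < ϵ.

δ = min(3/2, (9/40)ϵ)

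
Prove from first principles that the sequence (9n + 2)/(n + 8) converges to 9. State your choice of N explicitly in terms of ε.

N = 70/ε

Suppose ε > 0. For n ≥ 1, |(9n + 2)/(n + 8) − 9| = |-70|/((n + 8)) = 70/((n + 8)).
Since n + 8 ≥ n for n ≥ 1, this is ≤ 70/(n) = 70/n.
So |(9n + 2)/(n + 8) − 9| < ε whenever n > 70/ε.
Take N = 70/ε. If n > N then |(9n + 2)/(n + 8) − 9| ≤ 70/n < ε.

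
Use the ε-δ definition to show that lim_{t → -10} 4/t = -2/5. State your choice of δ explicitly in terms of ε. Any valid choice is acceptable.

δ = min(5, (25/2)ε)

Fix ε > 0. We seek δ > 0 such that 0 < |t + 10| < δ implies |4/t + 2/5| < ε.
|4/t + 2/5| = 4·|-10 − t|/(10·|t|) = 4|t + 10|/(10|t|).
Restrict δ ≤ 5. Then |t + 10| < 5 gives |t| > 5, so 10|t| > 50.
Then |4/t + 2/5| < 4|t + 10|/50, which is < ε when |t + 10| < (25/2)ε.
Take δ = min(5, (25/2)ε). Then 0 < |t + 10| < δ gives both |t + 10| < 5 and |t + 10| < (25/2)ε, so |4/t + 2/5| < ε.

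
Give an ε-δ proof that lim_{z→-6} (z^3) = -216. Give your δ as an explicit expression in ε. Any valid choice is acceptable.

Let ε > 0. We seek δ > 0 with 0 < |z + 6| < δ ⇒ |z^3 + 216| < ε.
Factor: z^3 + 216 = (z + 6)(z^2 - 6z + 36), so |z^3 + 216| = |z + 6|·|z^2 - 6z + 36|.
Restrict δ ≤ 1. Then |z + 6| < 1 gives |z| < 7, so by the triangle inequality |z^2 - 6z + 36| ≤ 7^2 + 6·7 + 36 = 127.
Hence |z^3 + 216| ≤ 127|z + 6|, which is < ε once |z + 6| < ε/127.
Take δ = min(1, ε/127). If 0 < |z + 6| < δ then both bounds hold and |z^3 + 216| ≤ 127|z + 6| < 127·(ε/127) = ε.

δ = min(1, ε/127)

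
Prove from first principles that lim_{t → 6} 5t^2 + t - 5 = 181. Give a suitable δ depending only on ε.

Let ε > 0. We want δ > 0 such that 0 < |t − 6| < δ implies |(5t^2 + t - 5) − 181| < ε.
(5t^2 + t - 5) − 181 = 5t^2 + t - 186 = (t − 6)(5t + 31).
So |(5t^2 + t - 5) − 181| = |t − 6|·|5t + 31|.
Require δ ≤ 1. Then |t − 6| < 1 gives |t| < 7, and by the triangle inequality |5t + 31| ≤ 5·7 + 31 = 66.
Hence |(5t^2 + t - 5) − 181| ≤ 66|t − 6| < ε provided |t − 6| < ε/66.
Choosing δ = min(1, ε/66) ensures both conditions, hence |(5t^2 + t - 5) − 181| < ε.

δ = min(1, ε/66)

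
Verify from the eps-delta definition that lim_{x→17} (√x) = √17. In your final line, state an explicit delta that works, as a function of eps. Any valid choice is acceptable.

delta = min(17, √17·eps)

Fix eps > 0. We want delta > 0 such that 0 < |x − 17| < delta implies |√x − √17| < eps.
Multiplying by the conjugate, |√x − √17| = |x − 17|/(√x + √17).
Restrict delta ≤ 17 so that |x − 17| < 17 forces x > 0, and then √x + √17 > √17.
Hence |√x − √17| < |x − 17|/√17, which is < eps once |x − 17| < √17·eps.
Take delta = min(17, √17·eps). If 0 < |x − 17| < delta then x > 0 and |√x − √17| < |x − 17|/√17 < eps.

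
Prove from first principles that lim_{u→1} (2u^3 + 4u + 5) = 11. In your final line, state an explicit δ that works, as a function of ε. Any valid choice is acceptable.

Let ε > 0 be given. We want δ > 0 such that 0 < |u − 1| < δ implies |(2u^3 + 4u + 5) − 11| < ε.
(2u^3 + 4u + 5) − 11 = 2u^3 + 4u - 6 = (u − 1)(2u^2 + 2u + 6).
So |(2u^3 + 4u + 5) − 11| = |u − 1|·|2u^2 + 2u + 6|.
Require δ ≤ 1. Then |u − 1| < 1 gives |u| < 2, and by the triangle inequality |2u^2 + 2u + 6| ≤ 2·2^2 + 2·2 + 6 = 18.
Hence |(2u^3 + 4u + 5) − 11| ≤ 18|u − 1| < ε provided |u − 1| < ε/18.
Take δ = min(1, ε/18). Then 0 < |u − 1| < δ gives both |u − 1| < 1 and |u − 1| < ε/18, so |(2u^3 + 4u + 5) − 11| < ε.

δ = min(1, ε/18)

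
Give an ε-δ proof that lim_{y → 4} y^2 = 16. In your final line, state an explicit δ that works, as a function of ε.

Let ε > 0. We seek δ > 0 with 0 < |y − 4| < δ ⇒ |y^2 − 16| < ε.
Factor: y^2 − 16 = (y − 4)(y + 4), so |y^2 − 16| = |y − 4|·|y + 4|.
Impose δ ≤ 1 so that |y| < 5; then |y + 4| ≤ 9.
Hence |y^2 − 16| ≤ 9|y − 4|, which is < ε once |y − 4| < ε/9.
Take δ = min(1, ε/9). If 0 < |y − 4| < δ then both bounds hold and |y^2 − 16| ≤ 9|y − 4| < 9·(ε/9) = ε.

δ = min(1, ε/9)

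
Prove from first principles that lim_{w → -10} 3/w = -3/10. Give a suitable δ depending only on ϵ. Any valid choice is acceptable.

δ = min(5, (50/3)ϵ)

Suppose ϵ > 0. We seek δ > 0 such that 0 < |w + 10| < δ implies |3/w + 3/10| < ϵ.
|3/w + 3/10| = 3·|-10 − w|/(10·|w|) = 3|w + 10|/(10|w|).
Require δ ≤ 5 so that |w| > 10 − 5 = 5, hence 10|w| > 50.
Then |3/w + 3/10| < 3|w + 10|/50, which is < ϵ when |w + 10| < (50/3)ϵ.
Take δ = min(5, (50/3)ϵ). Then 0 < |w + 10| < δ gives both |w + 10| < 5 and |w + 10| < (50/3)ϵ, so |3/w + 3/10| < ϵ.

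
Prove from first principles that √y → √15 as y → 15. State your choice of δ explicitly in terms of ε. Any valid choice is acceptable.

Let ε > 0. We want δ > 0 such that 0 < |y − 15| < δ implies |√y − √15| < ε.
Rationalise: √y − √15 = (y − 15)/(√y + √15), so |√y − √15| = |y − 15|/(√y + √15).
Restrict δ ≤ 15 so that |y − 15| < 15 forces y > 0, and then √y + √15 > √15.
Hence |√y − √15| < |y − 15|/√15, which is < ε once |y − 15| < √15·ε.
Take δ = min(15, √15·ε). If 0 < |y − 15| < δ then y > 0 and |√y − √15| < |y − 15|/√15 < ε.

δ = min(15, √15·ε)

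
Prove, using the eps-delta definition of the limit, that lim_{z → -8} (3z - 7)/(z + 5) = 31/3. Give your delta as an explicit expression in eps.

delta = min(3/2, (9/44)eps)

Let eps > 0. We want delta > 0 with 0 < |z + 8| < delta ⇒ |(3z - 7)/(z + 5) − (31/3)| < eps.
Combining over a common denominator, (3z - 7)/(z + 5) − (31/3) = [(3z - 7)·(-3) − (-31)·(z + 5)] / [(-3)·(z + 5)] = 22(z + 8) / ((-3)(z + 5)).
So |(3z - 7)/(z + 5) − (31/3)| = 22|z + 8| / (3·|z + 5|).
Require delta ≤ 3/2, so |z + 5| ≥ |-3| − |z + 8| > 3 − 3/2 = 3/2.
Hence |(3z - 7)/(z + 5) − (31/3)| < 22|z + 8|/(3·(3/2)) = (44/9)|z + 8|, which is < eps once |z + 8| < (9/44)eps.
Take delta = min(3/2, (9/44)eps). Then 0 < |z + 8| < delta forces both bounds, so |(3z - 7)/(z + 5) − (31/3)| < eps.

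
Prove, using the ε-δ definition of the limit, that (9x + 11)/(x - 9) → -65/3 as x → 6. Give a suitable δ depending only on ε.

Let ε > 0. We want δ > 0 with 0 < |x − 6| < δ ⇒ |(9x + 11)/(x - 9) + 65/3| < ε.
Combining over a common denominator, (9x + 11)/(x - 9) + 65/3 = [(9x + 11)·(-3) − 65·(x - 9)] / [(-3)·(x - 9)] = -92(x − 6) / ((-3)(x - 9)).
So |(9x + 11)/(x - 9) + 65/3| = 92|x − 6| / (3·|x − 9|).
Require δ ≤ 3/2, so |x − 9| ≥ |-3| − |x − 6| > 3 − 3/2 = 3/2.
Hence |(9x + 11)/(x - 9) + 65/3| < 92|x − 6|/(3·(3/2)) = (184/9)|x − 6|, which is < ε once |x − 6| < (9/184)ε.
Take δ = min(3/2, (9/184)ε). Then 0 < |x − 6| < δ forces both bounds, so |(9x + 11)/(x - 9) + 65/3| < ε.

δ = min(3/2, (9/184)ε)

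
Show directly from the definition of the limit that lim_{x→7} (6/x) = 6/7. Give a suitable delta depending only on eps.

Let eps > 0 be given. We seek delta > 0 such that 0 < |x − 7| < delta implies |6/x − (6/7)| < eps.
|6/x − (6/7)| = 6·|7 − x|/(7·|x|) = 6|x − 7|/(7|x|).
Restrict delta ≤ 7/2. Then |x − 7| < 7/2 gives |x| > 7/2, so 7|x| > 49/2.
Then |6/x − (6/7)| < 6|x − 7|/(49/2), which is < eps when |x − 7| < (49/12)eps.
Take delta = min(7/2, (49/12)eps). Then 0 < |x − 7| < delta gives both |x − 7| < 7/2 and |x − 7| < (49/12)eps, so |6/x − (6/7)| < eps.

delta = min(7/2, (49/12)eps)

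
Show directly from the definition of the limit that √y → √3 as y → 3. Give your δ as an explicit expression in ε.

δ = min(3, √3·ε)

Let ε > 0. We want δ > 0 such that 0 < |y − 3| < δ implies |√y − √3| < ε.
Multiplying by the conjugate, |√y − √3| = |y − 3|/(√y + √3).
Restrict δ ≤ 3 so that |y − 3| < 3 forces y > 0, and then √y + √3 > √3.
Hence |√y − √3| < |y − 3|/√3, which is < ε once |y − 3| < √3·ε.
Take δ = min(3, √3·ε). If 0 < |y − 3| < δ then y > 0 and |√y − √3| < |y − 3|/√3 < ε.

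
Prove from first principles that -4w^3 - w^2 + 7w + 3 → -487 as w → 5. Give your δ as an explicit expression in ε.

δ = min(2, ε/441)

Suppose ε > 0. We want δ > 0 such that 0 < |w − 5| < δ implies |(-4w^3 - w^2 + 7w + 3) + 487| < ε.
(-4w^3 - w^2 + 7w + 3) + 487 = -4w^3 - w^2 + 7w + 490 = (w − 5)(-4w^2 - 21w - 98).
So |(-4w^3 - w^2 + 7w + 3) + 487| = |w − 5|·|-4w^2 - 21w - 98|.
Require δ ≤ 2. Then |w − 5| < 2 gives |w| < 7, and by the triangle inequality |-4w^2 - 21w - 98| ≤ 4·7^2 + 21·7 + 98 = 441.
Hence |(-4w^3 - w^2 + 7w + 3) + 487| ≤ 441|w − 5| < ε provided |w − 5| < ε/441.
Choosing δ = min(2, ε/441) ensures both conditions, hence |(-4w^3 - w^2 + 7w + 3) + 487| < ε.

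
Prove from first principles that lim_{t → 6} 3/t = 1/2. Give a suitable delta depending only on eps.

delta = min(3, 6eps)

Suppose eps > 0. We seek delta > 0 such that 0 < |t − 6| < delta implies |3/t − (1/2)| < eps.
|3/t − (1/2)| = 3·|6 − t|/(6·|t|) = 3|t − 6|/(6|t|).
Restrict delta ≤ 3. Then |t − 6| < 3 gives |t| > 3, so 6|t| > 18.
Then |3/t − (1/2)| < 3|t − 6|/18, which is < eps when |t − 6| < 6eps.
Take delta = min(3, 6eps). Then 0 < |t − 6| < delta gives both |t − 6| < 3 and |t − 6| < 6eps, so |3/t − (1/2)| < eps.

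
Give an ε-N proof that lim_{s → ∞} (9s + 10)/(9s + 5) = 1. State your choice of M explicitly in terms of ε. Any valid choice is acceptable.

Fix ε > 0. We seek M > 0 such that s > M implies |(9s + 10)/(9s + 5) − 1| < ε.
(9s + 10)/(9s + 5) − 1 = (9(9s + 10) − 9(9s + 5)) / (9(9s + 5)) = 45/(9(9s + 5)).
For s > 0 we have 9s + 5 > 9s, so |(9s + 10)/(9s + 5) − 1| = 45/(9(9s + 5)) < 45/(9·9s) = (5/9)/s.
Thus |(9s + 10)/(9s + 5) − 1| < ε whenever s > (5/9)/ε.
Take M = (5/9)/ε. If s > M then |(9s + 10)/(9s + 5) − 1| < (5/9)/s < ε.

M = (5/9)/ε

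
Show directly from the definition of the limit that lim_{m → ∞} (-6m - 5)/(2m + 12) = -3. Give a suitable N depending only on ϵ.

N = (31/2)/ϵ

Let ϵ > 0. For m ≥ 1, |(-6m - 5)/(2m + 12) + 3| = |62|/(2(2m + 12)) = 62/(2(2m + 12)).
Since 2m + 12 ≥ 2m for m ≥ 1, this is ≤ 62/(2·2m) = (31/2)/m.
So |(-6m - 5)/(2m + 12) + 3| < ϵ whenever m > (31/2)/ϵ.
Take N = (31/2)/ϵ. If m > N then |(-6m - 5)/(2m + 12) + 3| ≤ (31/2)/m < ϵ.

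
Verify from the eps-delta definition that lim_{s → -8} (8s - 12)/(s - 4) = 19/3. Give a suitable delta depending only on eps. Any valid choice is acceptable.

delta = min(6, (18/5)eps)

Let eps > 0. We want delta > 0 with 0 < |s + 8| < delta ⇒ |(8s - 12)/(s - 4) − (19/3)| < eps.
Combining over a common denominator, (8s - 12)/(s - 4) − (19/3) = [(8s - 12)·(-12) − (-76)·(s - 4)] / [(-12)·(s - 4)] = -20(s + 8) / ((-12)(s - 4)).
So |(8s - 12)/(s - 4) − (19/3)| = 20|s + 8| / (12·|s − 4|).
Require delta ≤ 6, so |s − 4| ≥ |-12| − |s + 8| > 12 − 6 = 6.
Hence |(8s - 12)/(s - 4) − (19/3)| < 20|s + 8|/(12·6) = (5/18)|s + 8|, which is < eps once |s + 8| < (18/5)eps.
Take delta = min(6, (18/5)eps). Then 0 < |s + 8| < delta forces both bounds, so |(8s - 12)/(s - 4) − (19/3)| < eps.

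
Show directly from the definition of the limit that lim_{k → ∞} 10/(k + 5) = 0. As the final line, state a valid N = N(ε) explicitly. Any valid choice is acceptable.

Suppose ε > 0. For k ≥ 1, |10/(k + 5) − 0| = 10/(k + 5) ≤ 10/k.
We need 10/k < ε, i.e. k > 10/ε.
Take N = 10/ε. If k > N then |10/(k + 5)| ≤ 10/k < ε.

N = 10/ε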